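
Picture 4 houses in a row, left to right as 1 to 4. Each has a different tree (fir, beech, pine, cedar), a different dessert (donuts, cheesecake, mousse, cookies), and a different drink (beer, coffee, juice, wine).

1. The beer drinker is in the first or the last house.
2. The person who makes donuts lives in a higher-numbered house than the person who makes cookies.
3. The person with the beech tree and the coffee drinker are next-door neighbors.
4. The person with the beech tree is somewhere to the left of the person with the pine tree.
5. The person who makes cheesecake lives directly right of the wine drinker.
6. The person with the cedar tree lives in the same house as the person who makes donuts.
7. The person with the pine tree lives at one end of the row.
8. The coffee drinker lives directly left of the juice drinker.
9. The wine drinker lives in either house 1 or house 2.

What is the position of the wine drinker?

Clue 7: the person with the pine tree is in house 4.
The only dessert still possible for house 4 is mousse.
That leaves cookies as the dessert for house 1.
The person with the cedar tree is narrowed to house 2 or 3; consider each.
Placing it in house 2 leads to a contradiction, so it's in house 3.
By clue 6, the person who makes donuts is in house 3.
So house 2 gets cheesecake for dessert.
By clue 5, the wine drinker is in house 1.
House 2's drink must be coffee (nothing else left).
House 3's drink must be juice (nothing else left).
The only drink still possible for house 4 is beer.
The person with the beech tree is in house 1 (clue 3).
House 2's tree must be fir (nothing else left).
So: house 1 = beech/cookies/wine, house 2 = fir/cheesecake/coffee, house 3 = cedar/donuts/juice, house 4 = pine/mousse/beer.

1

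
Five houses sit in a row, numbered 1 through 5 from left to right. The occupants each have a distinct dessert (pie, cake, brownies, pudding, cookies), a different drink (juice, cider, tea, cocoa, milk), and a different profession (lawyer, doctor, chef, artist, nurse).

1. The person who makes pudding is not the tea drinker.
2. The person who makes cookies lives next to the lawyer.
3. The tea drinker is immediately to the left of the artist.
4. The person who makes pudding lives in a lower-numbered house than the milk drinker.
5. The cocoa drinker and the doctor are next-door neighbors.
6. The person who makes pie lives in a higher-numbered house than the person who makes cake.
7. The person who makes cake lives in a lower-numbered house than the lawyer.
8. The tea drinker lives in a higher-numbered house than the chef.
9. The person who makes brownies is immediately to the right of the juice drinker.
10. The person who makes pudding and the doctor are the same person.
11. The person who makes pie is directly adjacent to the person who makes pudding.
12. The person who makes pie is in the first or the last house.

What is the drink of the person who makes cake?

The person who makes pie is in house 5 (clue 12).
From clue 11, the person who makes pudding must be in house 4.
From clue 4, the milk drinker must be in house 5.
The doctor is in house 4 (clue 10).
House 3's profession must be artist (nothing else left).
The only profession still possible for house 5 is nurse.
Clue 3 places the tea drinker in house 2.
Clue 5 places the cocoa drinker in house 3.
From clue 7, the person who makes cake must be in house 1.
Clue 8: the chef is in house 1.
That leaves brownies as the dessert for house 2.
The only dessert still possible for house 3 is cookies.
House 4 drink: only cider fits.
House 2's profession must be lawyer (nothing else left).
So house 1 gets juice for drink.
So: house 1 = cake/juice/chef, house 2 = brownies/tea/lawyer, house 3 = cookies/cocoa/artist, house 4 = pudding/cider/doctor, house 5 = pie/milk/nurse.

juice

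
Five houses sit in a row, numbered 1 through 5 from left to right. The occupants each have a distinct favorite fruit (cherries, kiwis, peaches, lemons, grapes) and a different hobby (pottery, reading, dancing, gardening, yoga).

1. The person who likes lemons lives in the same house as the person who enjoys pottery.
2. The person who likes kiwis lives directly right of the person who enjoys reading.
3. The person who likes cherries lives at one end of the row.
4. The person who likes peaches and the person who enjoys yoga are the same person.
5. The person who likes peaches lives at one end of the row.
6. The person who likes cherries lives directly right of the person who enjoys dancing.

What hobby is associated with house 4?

dancing

The person who likes cherries is in house 5 (clue 6).
Clue 6: the person who enjoys dancing is in house 4.
House 1 favorite fruit: only peaches fits.
From clue 4, the person who enjoys yoga must be in house 1.
House 5's hobby must be gardening (nothing else left).
The person who likes kiwis is narrowed to house 3 or 4; consider each.
Placing it in house 3 leads to a contradiction, so it's in house 4.
Clue 2 places the person who enjoys reading in house 3.
The only hobby still possible for house 2 is pottery.
From clue 1, the person who likes lemons must be in house 2.
House 3 favorite fruit: only grapes fits.
So: house 1 = peaches/yoga, house 2 = lemons/pottery, house 3 = grapes/reading, house 4 = kiwis/dancing, house 5 = cherries/gardening.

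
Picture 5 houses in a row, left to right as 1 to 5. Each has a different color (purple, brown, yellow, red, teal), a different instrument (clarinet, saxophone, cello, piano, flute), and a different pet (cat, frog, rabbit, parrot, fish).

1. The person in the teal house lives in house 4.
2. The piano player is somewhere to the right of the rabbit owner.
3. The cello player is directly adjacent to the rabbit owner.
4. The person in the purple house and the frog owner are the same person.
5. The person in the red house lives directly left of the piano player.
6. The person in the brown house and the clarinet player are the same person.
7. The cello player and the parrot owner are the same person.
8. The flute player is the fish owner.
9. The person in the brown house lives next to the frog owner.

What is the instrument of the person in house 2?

Clue 1: the person in the teal house is in house 4.
The only color still possible for house 5 is yellow.
The person in the brown house is narrowed to house 1 or 2 or 3; consider each.
Placing it in house 1 and house 3 leads to a contradiction, so it's in house 2.
The clarinet player is in house 2 (clue 6).
The person in the red house is in house 3 (clue 5).
The piano player is in house 4 (clue 5).
So house 1 gets purple for color.
The rabbit owner is in house 2 (clue 3).
From clue 4, the frog owner must be in house 1.
House 3's pet must be parrot (nothing else left).
The only pet still possible for house 4 is cat.
That leaves fish as the pet for house 5.
Clue 7 places the cello player in house 3.
Clue 8 places the flute player in house 5.
House 1 instrument: only saxophone fits.
So: house 1 = purple/saxophone/frog, house 2 = brown/clarinet/rabbit, house 3 = red/cello/parrot, house 4 = teal/piano/cat, house 5 = yellow/flute/fish.

clarinet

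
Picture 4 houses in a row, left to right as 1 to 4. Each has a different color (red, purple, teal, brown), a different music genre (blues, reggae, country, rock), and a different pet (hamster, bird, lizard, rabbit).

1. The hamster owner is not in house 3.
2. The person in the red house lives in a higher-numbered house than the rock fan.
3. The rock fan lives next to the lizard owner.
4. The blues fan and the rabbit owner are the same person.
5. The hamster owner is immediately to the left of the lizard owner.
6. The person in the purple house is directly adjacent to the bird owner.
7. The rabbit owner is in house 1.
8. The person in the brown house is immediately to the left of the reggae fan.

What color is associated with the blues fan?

teal

By clue 7, the rabbit owner is in house 1.
That leaves bird as the pet for house 4.
By clue 4, the blues fan is in house 1.
Clue 5 places the lizard owner in house 3.
From clue 6, the person in the purple house must be in house 3.
House 2's pet must be hamster (nothing else left).
Clue 2: the person in the red house is in house 4.
By clue 3, the rock fan is in house 2.
The only music genre still possible for house 4 is country.
Clue 8 places the person in the brown house in house 2.
House 1's color must be teal (nothing else left).
That leaves reggae as the music genre for house 3.
So: house 1 = teal/blues/rabbit, house 2 = brown/rock/hamster, house 3 = purple/reggae/lizard, house 4 = red/country/bird.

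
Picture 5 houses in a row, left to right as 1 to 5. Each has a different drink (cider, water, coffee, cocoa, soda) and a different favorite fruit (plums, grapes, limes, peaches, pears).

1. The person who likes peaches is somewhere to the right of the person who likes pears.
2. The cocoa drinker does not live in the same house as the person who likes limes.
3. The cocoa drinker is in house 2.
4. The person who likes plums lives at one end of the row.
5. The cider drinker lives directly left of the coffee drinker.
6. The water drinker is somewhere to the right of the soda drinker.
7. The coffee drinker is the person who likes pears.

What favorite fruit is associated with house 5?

Clue 3 places the cocoa drinker in house 2.
So house 5 gets water for drink.
Clue 5: the cider drinker is in house 3.
Clue 5: the coffee drinker is in house 4.
The person who likes pears is in house 4 (clue 7).
So house 1 gets soda for drink.
House 2 favorite fruit: only grapes fits.
By clue 1, the person who likes peaches is in house 5.
That leaves limes as the favorite fruit for house 3.
House 1's favorite fruit must be plums (nothing else left).
So: house 1 = soda/plums, house 2 = cocoa/grapes, house 3 = cider/limes, house 4 = coffee/pears, house 5 = water/peaches.

peaches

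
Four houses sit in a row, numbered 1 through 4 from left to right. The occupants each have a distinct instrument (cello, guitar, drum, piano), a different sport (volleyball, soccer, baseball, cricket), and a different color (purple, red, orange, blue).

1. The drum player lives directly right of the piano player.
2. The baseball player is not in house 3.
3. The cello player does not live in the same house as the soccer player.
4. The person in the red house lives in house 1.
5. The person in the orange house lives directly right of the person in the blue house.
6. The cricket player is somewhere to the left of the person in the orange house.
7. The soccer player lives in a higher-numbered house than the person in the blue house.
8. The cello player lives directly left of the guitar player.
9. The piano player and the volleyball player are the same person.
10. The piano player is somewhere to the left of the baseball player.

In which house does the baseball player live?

2

From clue 4, the person in the red house must be in house 1.
The baseball player is narrowed to house 2 or 4; consider each.
Placing it in house 4 leads to a contradiction, so it's in house 2.
Clue 10: the piano player is in house 1.
House 4 sport: only soccer fits.
From clue 1, the drum player must be in house 2.
Clue 9: the volleyball player is in house 1.
House 4's instrument must be guitar (nothing else left).
The only sport still possible for house 3 is cricket.
Clue 6: the person in the orange house is in house 4.
House 3 instrument: only cello fits.
Clue 5 places the person in the blue house in house 3.
So house 2 gets purple for color.
So: house 1 = piano/volleyball/red, house 2 = drum/baseball/purple, house 3 = cello/cricket/blue, house 4 = guitar/soccer/orange.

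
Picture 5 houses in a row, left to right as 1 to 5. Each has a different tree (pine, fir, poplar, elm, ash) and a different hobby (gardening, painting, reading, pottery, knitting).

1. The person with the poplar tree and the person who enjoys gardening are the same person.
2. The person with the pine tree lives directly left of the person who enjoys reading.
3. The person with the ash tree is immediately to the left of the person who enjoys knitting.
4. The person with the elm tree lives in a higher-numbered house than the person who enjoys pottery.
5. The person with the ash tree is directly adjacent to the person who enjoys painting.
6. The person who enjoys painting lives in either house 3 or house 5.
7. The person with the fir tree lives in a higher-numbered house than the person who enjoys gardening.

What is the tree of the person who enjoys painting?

pine

The person with the ash tree is narrowed to house 2 or 4; consider each.
Placing it in house 2 leads to a contradiction, so it's in house 4.
By clue 3, the person who enjoys knitting is in house 5.
House 3's hobby must be painting (nothing else left).
The person with the pine tree is narrowed to house 1 or 3; consider each.
Placing it in house 1 leads to a contradiction, so it's in house 3.
Clue 2: the person who enjoys reading is in house 4.
That leaves poplar as the tree for house 1.
Clue 1: the person who enjoys gardening is in house 1.
House 2's hobby must be pottery (nothing else left).
By clue 4, the person with the elm tree is in house 5.
So house 2 gets fir for tree.
So: house 1 = poplar/gardening, house 2 = fir/pottery, house 3 = pine/painting, house 4 = ash/reading, house 5 = elm/knitting.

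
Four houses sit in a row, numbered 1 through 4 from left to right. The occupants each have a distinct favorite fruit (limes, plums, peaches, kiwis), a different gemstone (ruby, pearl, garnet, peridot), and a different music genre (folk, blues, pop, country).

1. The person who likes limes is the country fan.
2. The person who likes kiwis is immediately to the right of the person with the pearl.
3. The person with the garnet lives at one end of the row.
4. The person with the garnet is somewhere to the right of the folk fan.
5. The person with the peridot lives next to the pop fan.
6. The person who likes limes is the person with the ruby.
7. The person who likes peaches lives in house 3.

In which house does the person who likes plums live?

2

By clue 4, the person with the garnet is in house 4.
By clue 7, the person who likes peaches is in house 3.
The person who likes kiwis is narrowed to house 2 or 4; consider each.
Placing it in house 2 leads to a contradiction, so it's in house 4.
The person with the pearl is in house 3 (clue 2).
House 4's music genre must be blues (nothing else left).
The person who likes limes is narrowed to house 1 or 2; consider each.
Placing it in house 2 leads to a contradiction, so it's in house 1.
By clue 1, the country fan is in house 1.
Clue 6 places the person with the ruby in house 1.
House 2's favorite fruit must be plums (nothing else left).
The only gemstone still possible for house 2 is peridot.
Clue 5: the pop fan is in house 3.
House 2's music genre must be folk (nothing else left).
So: house 1 = limes/ruby/country, house 2 = plums/peridot/folk, house 3 = peaches/pearl/pop, house 4 = kiwis/garnet/blues.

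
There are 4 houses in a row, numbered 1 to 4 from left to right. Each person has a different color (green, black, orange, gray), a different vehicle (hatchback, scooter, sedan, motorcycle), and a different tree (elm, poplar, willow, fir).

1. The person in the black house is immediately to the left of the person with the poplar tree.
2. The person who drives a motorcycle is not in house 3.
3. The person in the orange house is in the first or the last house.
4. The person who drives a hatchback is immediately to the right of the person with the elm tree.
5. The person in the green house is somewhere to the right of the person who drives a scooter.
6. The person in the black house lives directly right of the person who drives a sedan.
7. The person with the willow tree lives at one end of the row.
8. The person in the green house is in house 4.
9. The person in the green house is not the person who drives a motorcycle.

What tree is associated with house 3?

Clue 8: the person in the green house is in house 4.
The only color still possible for house 1 is orange.
House 4 vehicle: only hatchback fits.
Clue 4: the person with the elm tree is in house 3.
House 3's vehicle must be scooter (nothing else left).
The only tree still possible for house 1 is willow.
That leaves fir as the tree for house 2.
House 4 tree: only poplar fits.
The person in the black house is in house 3 (clue 1).
From clue 6, the person who drives a sedan must be in house 2.
The only color still possible for house 2 is gray.
The only vehicle still possible for house 1 is motorcycle.
So: house 1 = orange/motorcycle/willow, house 2 = gray/sedan/fir, house 3 = black/scooter/elm, house 4 = green/hatchback/poplar.

elm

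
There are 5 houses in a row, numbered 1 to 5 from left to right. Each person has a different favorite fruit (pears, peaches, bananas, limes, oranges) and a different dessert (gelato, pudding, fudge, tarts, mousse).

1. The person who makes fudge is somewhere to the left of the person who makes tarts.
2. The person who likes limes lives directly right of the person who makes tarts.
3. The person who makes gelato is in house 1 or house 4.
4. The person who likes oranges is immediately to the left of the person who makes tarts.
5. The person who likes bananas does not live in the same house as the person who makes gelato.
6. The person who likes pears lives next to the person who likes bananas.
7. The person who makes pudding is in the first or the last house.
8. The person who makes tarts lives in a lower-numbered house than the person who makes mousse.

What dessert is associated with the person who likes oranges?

The person who makes gelato is narrowed to house 1 or 4; consider each.
Placing it in house 1 leads to a contradiction, so it's in house 4.
The person who likes limes is narrowed to house 3 or 4; consider each.
Placing it in house 4 leads to a contradiction, so it's in house 3.
The person who makes tarts is in house 2 (clue 2).
From clue 4, the person who likes oranges must be in house 1.
House 3's dessert must be mousse (nothing else left).
House 5's dessert must be pudding (nothing else left).
Clue 6: the person who likes pears is in house 4.
From clue 6, the person who likes bananas must be in house 5.
So house 2 gets peaches for favorite fruit.
That leaves fudge as the dessert for house 1.
So: house 1 = oranges/fudge, house 2 = peaches/tarts, house 3 = limes/mousse, house 4 = pears/gelato, house 5 = bananas/pudding.

fudge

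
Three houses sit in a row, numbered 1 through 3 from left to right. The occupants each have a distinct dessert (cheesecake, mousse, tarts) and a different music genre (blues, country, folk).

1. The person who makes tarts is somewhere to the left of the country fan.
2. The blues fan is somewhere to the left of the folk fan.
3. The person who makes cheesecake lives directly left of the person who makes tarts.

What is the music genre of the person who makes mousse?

Clue 3 places the person who makes cheesecake in house 1.
Clue 3: the person who makes tarts is in house 2.
The only dessert still possible for house 3 is mousse.
House 1 music genre: only blues fits.
The country fan is in house 3 (clue 1).
The only music genre still possible for house 2 is folk.
So: house 1 = cheesecake/blues, house 2 = tarts/folk, house 3 = mousse/country.

country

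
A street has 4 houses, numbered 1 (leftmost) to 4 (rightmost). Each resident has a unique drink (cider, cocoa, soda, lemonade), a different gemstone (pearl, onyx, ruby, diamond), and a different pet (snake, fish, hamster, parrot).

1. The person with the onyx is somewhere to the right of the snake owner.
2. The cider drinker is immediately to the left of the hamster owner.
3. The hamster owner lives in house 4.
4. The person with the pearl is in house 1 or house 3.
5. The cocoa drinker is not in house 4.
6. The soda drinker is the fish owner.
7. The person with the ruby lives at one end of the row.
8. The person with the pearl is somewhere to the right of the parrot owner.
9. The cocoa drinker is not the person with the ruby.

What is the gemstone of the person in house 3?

From clue 3, the hamster owner must be in house 4.
By clue 8, the person with the pearl is in house 3.
Clue 2 places the cider drinker in house 3.
House 4 drink: only lemonade fits.
The only pet still possible for house 3 is snake.
By clue 1, the person with the onyx is in house 4.
That leaves ruby as the gemstone for house 1.
The only gemstone still possible for house 2 is diamond.
The cocoa drinker is in house 2 (clue 9).
House 1's drink must be soda (nothing else left).
Clue 6: the fish owner is in house 1.
That leaves parrot as the pet for house 2.
So: house 1 = soda/ruby/fish, house 2 = cocoa/diamond/parrot, house 3 = cider/pearl/snake, house 4 = lemonade/onyx/hamster.

pearl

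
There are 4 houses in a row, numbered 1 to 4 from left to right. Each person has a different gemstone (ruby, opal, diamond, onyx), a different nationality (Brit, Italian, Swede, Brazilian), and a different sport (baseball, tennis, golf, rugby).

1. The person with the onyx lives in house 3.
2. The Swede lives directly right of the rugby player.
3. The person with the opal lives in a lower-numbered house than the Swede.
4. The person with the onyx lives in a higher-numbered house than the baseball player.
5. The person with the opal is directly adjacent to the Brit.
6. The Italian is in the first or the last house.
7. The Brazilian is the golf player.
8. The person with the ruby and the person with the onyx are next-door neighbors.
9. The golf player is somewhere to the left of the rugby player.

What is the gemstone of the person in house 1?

diamond

The person with the onyx is in house 3 (clue 1).
House 4 sport: only tennis fits.
The only sport still possible for house 3 is rugby.
Clue 2 places the Swede in house 4.
House 3 nationality: only Brit fits.
Clue 5: the person with the opal is in house 2.
That leaves diamond as the gemstone for house 1.
So house 4 gets ruby for gemstone.
The only nationality still possible for house 1 is Italian.
House 2's nationality must be Brazilian (nothing else left).
Clue 7 places the golf player in house 2.
House 1's sport must be baseball (nothing else left).
So: house 1 = diamond/Italian/baseball, house 2 = opal/Brazilian/golf, house 3 = onyx/Brit/rugby, house 4 = ruby/Swede/tennis.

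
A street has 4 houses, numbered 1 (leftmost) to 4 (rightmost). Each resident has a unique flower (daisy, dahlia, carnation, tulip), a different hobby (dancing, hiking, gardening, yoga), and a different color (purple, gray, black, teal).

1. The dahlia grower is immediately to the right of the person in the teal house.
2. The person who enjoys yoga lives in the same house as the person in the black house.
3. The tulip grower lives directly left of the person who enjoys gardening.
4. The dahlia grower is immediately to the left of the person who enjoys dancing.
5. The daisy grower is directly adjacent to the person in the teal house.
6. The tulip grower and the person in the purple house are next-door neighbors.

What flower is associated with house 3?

dahlia

House 4's flower must be carnation (nothing else left).
The dahlia grower is narrowed to house 2 or 3; consider each.
Placing it in house 2 leads to a contradiction, so it's in house 3.
Clue 1 places the person in the teal house in house 2.
From clue 4, the person who enjoys dancing must be in house 4.
So house 2 gets tulip for flower.
Clue 3: the person who enjoys gardening is in house 3.
So house 1 gets daisy for flower.
House 1 hobby: only yoga fits.
House 2 hobby: only hiking fits.
House 4 color: only gray fits.
By clue 2, the person in the black house is in house 1.
House 3's color must be purple (nothing else left).
So: house 1 = daisy/yoga/black, house 2 = tulip/hiking/teal, house 3 = dahlia/gardening/purple, house 4 = carnation/dancing/gray.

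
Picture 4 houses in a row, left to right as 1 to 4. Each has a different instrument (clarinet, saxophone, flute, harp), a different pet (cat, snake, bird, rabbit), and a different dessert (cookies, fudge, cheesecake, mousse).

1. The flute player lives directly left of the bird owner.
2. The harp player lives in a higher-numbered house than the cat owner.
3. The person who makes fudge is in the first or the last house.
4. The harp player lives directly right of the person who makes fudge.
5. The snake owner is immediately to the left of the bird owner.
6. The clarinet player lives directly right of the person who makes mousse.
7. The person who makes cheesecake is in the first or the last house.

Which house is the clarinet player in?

The harp player is in house 2 (clue 4).
The person who makes fudge is in house 1 (clue 4).
That leaves cheesecake as the dessert for house 4.
The cat owner is in house 1 (clue 2).
So house 3 gets snake for pet.
The bird owner is in house 4 (clue 5).
House 2's pet must be rabbit (nothing else left).
From clue 1, the flute player must be in house 3.
So house 1 gets saxophone for instrument.
House 4 instrument: only clarinet fits.
By clue 6, the person who makes mousse is in house 3.
House 2's dessert must be cookies (nothing else left).
So: house 1 = saxophone/cat/fudge, house 2 = harp/rabbit/cookies, house 3 = flute/snake/mousse, house 4 = clarinet/bird/cheesecake.

4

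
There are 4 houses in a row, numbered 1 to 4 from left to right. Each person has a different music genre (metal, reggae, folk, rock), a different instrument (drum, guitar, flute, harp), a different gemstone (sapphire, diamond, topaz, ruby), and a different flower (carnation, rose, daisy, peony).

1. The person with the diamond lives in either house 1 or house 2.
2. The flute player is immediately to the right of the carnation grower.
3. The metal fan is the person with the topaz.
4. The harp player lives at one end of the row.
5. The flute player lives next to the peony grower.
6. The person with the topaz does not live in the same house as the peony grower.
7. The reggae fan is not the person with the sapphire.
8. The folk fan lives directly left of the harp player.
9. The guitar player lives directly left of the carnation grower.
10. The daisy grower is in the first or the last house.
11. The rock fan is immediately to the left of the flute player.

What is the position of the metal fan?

By clue 8, the folk fan is in house 3.
By clue 8, the harp player is in house 4.
From clue 2, the flute player must be in house 3.
Clue 2: the carnation grower is in house 2.
From clue 9, the guitar player must be in house 1.
Clue 11 places the rock fan in house 2.
The only instrument still possible for house 2 is drum.
The only flower still possible for house 3 is rose.
So house 4 gets peony for flower.
Clue 6 places the person with the topaz in house 1.
The only flower still possible for house 1 is daisy.
Clue 3 places the metal fan in house 1.
House 4 music genre: only reggae fits.
House 2 gemstone: only diamond fits.
The person with the sapphire is in house 3 (clue 7).
The only gemstone still possible for house 4 is ruby.
So: house 1 = metal/guitar/topaz/daisy, house 2 = rock/drum/diamond/carnation, house 3 = folk/flute/sapphire/rose, house 4 = reggae/harp/ruby/peony.

1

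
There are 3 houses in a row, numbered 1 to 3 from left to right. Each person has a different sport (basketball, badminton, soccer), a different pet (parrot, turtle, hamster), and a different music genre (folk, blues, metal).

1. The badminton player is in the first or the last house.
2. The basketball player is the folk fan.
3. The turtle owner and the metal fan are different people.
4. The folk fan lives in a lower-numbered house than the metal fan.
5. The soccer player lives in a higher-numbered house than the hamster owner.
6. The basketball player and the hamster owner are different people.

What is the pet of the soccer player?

The badminton player is narrowed to house 1 or 3; consider each.
Placing it in house 3 leads to a contradiction, so it's in house 1.
House 3's sport must be soccer (nothing else left).
The folk fan is in house 2 (clue 2).
The metal fan is in house 3 (clue 4).
By clue 6, the hamster owner is in house 1.
House 2 sport: only basketball fits.
That leaves blues as the music genre for house 1.
Clue 3: the turtle owner is in house 2.
House 3's pet must be parrot (nothing else left).
So: house 1 = badminton/hamster/blues, house 2 = basketball/turtle/folk, house 3 = soccer/parrot/metal.

parrot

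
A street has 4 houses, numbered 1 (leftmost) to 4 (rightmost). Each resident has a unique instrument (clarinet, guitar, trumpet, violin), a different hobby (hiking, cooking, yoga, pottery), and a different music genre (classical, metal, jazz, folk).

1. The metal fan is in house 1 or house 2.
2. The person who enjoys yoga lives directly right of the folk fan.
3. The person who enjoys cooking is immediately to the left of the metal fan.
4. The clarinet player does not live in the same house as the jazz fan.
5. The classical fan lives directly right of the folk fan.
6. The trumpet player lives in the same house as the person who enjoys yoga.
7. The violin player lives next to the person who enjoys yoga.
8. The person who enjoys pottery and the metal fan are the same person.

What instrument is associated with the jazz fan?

guitar

Clue 3 places the person who enjoys cooking in house 1.
Clue 3: the metal fan is in house 2.
Clue 8 places the person who enjoys pottery in house 2.
Clue 2 places the person who enjoys yoga in house 4.
From clue 2, the folk fan must be in house 3.
Clue 5 places the classical fan in house 4.
Clue 6: the trumpet player is in house 4.
From clue 7, the violin player must be in house 3.
House 3 hobby: only hiking fits.
That leaves jazz as the music genre for house 1.
From clue 4, the clarinet player must be in house 2.
The only instrument still possible for house 1 is guitar.
So: house 1 = guitar/cooking/jazz, house 2 = clarinet/pottery/metal, house 3 = violin/hiking/folk, house 4 = trumpet/yoga/classical.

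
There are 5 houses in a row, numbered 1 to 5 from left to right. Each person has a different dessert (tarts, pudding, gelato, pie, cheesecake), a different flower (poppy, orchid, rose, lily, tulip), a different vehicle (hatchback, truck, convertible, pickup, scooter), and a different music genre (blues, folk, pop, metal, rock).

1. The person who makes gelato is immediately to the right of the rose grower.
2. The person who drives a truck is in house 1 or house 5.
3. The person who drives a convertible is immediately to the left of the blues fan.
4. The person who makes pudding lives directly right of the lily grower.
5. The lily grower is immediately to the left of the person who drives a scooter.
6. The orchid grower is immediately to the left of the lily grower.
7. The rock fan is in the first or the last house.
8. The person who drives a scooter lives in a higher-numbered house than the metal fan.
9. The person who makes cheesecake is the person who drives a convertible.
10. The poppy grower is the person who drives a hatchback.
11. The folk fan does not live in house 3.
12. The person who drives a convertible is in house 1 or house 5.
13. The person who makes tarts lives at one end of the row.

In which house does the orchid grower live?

1

By clue 12, the person who drives a convertible is in house 1.
The blues fan is in house 2 (clue 3).
Clue 9 places the person who makes cheesecake in house 1.
House 5 vehicle: only truck fits.
House 5 dessert: only tarts fits.
House 5 flower: only tulip fits.
So house 4 gets poppy for flower.
Clue 10 places the person who drives a hatchback in house 4.
So house 2 gets pickup for vehicle.
That leaves scooter as the vehicle for house 3.
By clue 5, the lily grower is in house 2.
By clue 6, the orchid grower is in house 1.
From clue 8, the metal fan must be in house 1.
House 3 flower: only rose fits.
That leaves pop as the music genre for house 3.
That leaves folk as the music genre for house 4.
That leaves rock as the music genre for house 5.
Clue 1: the person who makes gelato is in house 4.
Clue 4 places the person who makes pudding in house 3.
The only dessert still possible for house 2 is pie.
So: house 1 = cheesecake/orchid/convertible/metal, house 2 = pie/lily/pickup/blues, house 3 = pudding/rose/scooter/pop, house 4 = gelato/poppy/hatchback/folk, house 5 = tarts/tulip/truck/rock.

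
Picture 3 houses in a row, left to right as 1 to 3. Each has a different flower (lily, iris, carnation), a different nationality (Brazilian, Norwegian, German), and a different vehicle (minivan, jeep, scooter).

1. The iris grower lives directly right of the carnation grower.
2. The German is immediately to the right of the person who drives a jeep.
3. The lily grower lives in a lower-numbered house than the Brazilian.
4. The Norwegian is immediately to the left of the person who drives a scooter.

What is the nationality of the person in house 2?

House 3 flower: only iris fits.
That leaves Norwegian as the nationality for house 1.
Clue 1 places the carnation grower in house 2.
Clue 4: the person who drives a scooter is in house 2.
The only flower still possible for house 1 is lily.
That leaves minivan as the vehicle for house 3.
By clue 2, the German is in house 2.
House 3's nationality must be Brazilian (nothing else left).
House 1's vehicle must be jeep (nothing else left).
So: house 1 = lily/Norwegian/jeep, house 2 = carnation/German/scooter, house 3 = iris/Brazilian/minivan.

German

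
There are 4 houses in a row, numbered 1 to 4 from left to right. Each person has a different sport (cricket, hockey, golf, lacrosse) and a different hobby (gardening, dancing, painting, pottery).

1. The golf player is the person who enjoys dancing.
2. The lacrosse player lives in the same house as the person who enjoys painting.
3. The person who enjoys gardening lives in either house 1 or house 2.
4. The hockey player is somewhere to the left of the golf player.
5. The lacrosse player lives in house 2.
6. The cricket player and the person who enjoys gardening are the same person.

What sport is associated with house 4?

Clue 5: the lacrosse player is in house 2.
That leaves golf as the sport for house 4.
From clue 1, the person who enjoys dancing must be in house 4.
Clue 2 places the person who enjoys painting in house 2.
By clue 6, the person who enjoys gardening is in house 1.
That leaves cricket as the sport for house 1.
The only sport still possible for house 3 is hockey.
So house 3 gets pottery for hobby.
So: house 1 = cricket/gardening, house 2 = lacrosse/painting, house 3 = hockey/pottery, house 4 = golf/dancing.

golf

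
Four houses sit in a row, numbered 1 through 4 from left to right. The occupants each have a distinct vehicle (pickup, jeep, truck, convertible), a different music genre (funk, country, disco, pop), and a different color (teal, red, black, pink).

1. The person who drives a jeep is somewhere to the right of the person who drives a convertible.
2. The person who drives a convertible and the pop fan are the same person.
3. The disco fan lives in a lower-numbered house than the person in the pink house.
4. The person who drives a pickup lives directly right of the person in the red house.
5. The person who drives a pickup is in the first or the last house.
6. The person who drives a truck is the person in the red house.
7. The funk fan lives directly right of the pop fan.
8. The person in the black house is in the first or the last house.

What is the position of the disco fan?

Clue 5 places the person who drives a pickup in house 4.
From clue 4, the person in the red house must be in house 3.
Clue 6 places the person who drives a truck in house 3.
House 1's vehicle must be convertible (nothing else left).
House 2 vehicle: only jeep fits.
House 4's music genre must be country (nothing else left).
Clue 2 places the pop fan in house 1.
By clue 7, the funk fan is in house 2.
That leaves disco as the music genre for house 3.
From clue 3, the person in the pink house must be in house 4.
The only color still possible for house 2 is teal.
So house 1 gets black for color.
So: house 1 = convertible/pop/black, house 2 = jeep/funk/teal, house 3 = truck/disco/red, house 4 = pickup/country/pink.

3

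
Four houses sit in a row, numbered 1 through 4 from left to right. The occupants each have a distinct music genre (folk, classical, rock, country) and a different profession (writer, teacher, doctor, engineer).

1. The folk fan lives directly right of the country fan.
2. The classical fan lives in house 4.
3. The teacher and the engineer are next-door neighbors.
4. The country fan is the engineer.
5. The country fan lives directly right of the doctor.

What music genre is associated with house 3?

folk

Clue 2 places the classical fan in house 4.
House 1's music genre must be rock (nothing else left).
The folk fan is in house 3 (clue 1).
Clue 1: the country fan is in house 2.
Clue 4 places the engineer in house 2.
From clue 5, the doctor must be in house 1.
From clue 3, the teacher must be in house 3.
That leaves writer as the profession for house 4.
So: house 1 = rock/doctor, house 2 = country/engineer, house 3 = folk/teacher, house 4 = classical/writer.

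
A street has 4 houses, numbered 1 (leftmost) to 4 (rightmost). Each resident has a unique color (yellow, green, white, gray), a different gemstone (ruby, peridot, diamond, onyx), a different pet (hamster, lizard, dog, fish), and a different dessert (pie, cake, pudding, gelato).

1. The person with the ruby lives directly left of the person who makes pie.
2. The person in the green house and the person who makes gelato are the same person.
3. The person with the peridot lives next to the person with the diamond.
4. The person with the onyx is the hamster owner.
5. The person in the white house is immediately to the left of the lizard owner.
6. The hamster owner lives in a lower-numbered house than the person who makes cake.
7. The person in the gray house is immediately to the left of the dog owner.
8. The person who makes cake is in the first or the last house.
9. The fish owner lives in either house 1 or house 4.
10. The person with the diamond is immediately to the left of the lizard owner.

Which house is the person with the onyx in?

2

Clue 8 places the person who makes cake in house 4.
The only color still possible for house 4 is yellow.
House 4's gemstone must be peridot (nothing else left).
Clue 3 places the person with the diamond in house 3.
Clue 10 places the lizard owner in house 4.
House 1's pet must be fish (nothing else left).
By clue 4, the person with the onyx is in house 2.
The hamster owner is in house 2 (clue 4).
By clue 5, the person in the white house is in house 3.
House 1 gemstone: only ruby fits.
The only pet still possible for house 3 is dog.
The person who makes pie is in house 2 (clue 1).
By clue 7, the person in the gray house is in house 2.
The only color still possible for house 1 is green.
So house 1 gets gelato for dessert.
So house 3 gets pudding for dessert.
So: house 1 = green/ruby/fish/gelato, house 2 = gray/onyx/hamster/pie, house 3 = white/diamond/dog/pudding, house 4 = yellow/peridot/lizard/cake.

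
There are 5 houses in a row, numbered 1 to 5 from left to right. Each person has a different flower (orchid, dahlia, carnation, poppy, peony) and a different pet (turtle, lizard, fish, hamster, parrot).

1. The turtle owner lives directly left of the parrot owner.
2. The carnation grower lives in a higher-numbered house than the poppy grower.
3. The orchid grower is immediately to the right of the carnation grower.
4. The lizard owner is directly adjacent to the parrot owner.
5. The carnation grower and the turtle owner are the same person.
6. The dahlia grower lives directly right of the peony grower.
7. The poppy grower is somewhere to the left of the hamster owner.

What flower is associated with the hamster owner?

dahlia

So house 1 gets fish for pet.
The carnation grower is narrowed to house 2 or 3 or 4; consider each.
Placing it in house 3 and house 4 leads to a contradiction, so it's in house 2.
By clue 2, the poppy grower is in house 1.
From clue 3, the orchid grower must be in house 3.
The turtle owner is in house 2 (clue 5).
The only flower still possible for house 4 is peony.
House 5 flower: only dahlia fits.
Clue 1 places the parrot owner in house 3.
By clue 4, the lizard owner is in house 4.
House 5 pet: only hamster fits.
So: house 1 = poppy/fish, house 2 = carnation/turtle, house 3 = orchid/parrot, house 4 = peony/lizard, house 5 = dahlia/hamster.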